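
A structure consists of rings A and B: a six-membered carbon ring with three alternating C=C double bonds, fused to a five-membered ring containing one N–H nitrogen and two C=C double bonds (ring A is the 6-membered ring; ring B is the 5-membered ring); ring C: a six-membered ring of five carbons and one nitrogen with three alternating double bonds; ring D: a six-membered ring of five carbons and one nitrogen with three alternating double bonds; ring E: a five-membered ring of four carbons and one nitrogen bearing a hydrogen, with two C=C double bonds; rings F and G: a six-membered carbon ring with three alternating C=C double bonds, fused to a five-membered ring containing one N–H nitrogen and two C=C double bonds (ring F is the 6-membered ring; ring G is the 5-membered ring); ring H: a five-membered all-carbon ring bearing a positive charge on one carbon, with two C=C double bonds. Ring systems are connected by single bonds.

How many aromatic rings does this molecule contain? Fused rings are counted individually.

7

Rings A and B form a fused bicyclic system (with one N–H) with 9 sp² atoms and 10 π electrons from ring double bonds plus a heteroatom lone pair. 10 = 4(2)+2, so the system is aromatic and both rings count as aromatic (indole).
Ring C is fully conjugated (every ring atom contributes a p orbital); 3 ring double bonds give 6 π electrons. Since 6 = 4n+2 (n=1), ring C is aromatic (pyridine).
Ring D has a continuous p-orbital overlap around the ring; 3 ring double bonds give 6 π electrons. That satisfies 4n+2 with n=1, so ring D is aromatic (pyridine).
Ring E is planar and fully conjugated; 2 ring double bonds (4 π electrons) plus a heteroatom lone pair (2) give 6 π electrons. 6 = 4(1)+2, so ring E is aromatic (pyrrole).
Rings F and G form a fused bicyclic system (with one N–H) with 9 sp² atoms and 10 π electrons from ring double bonds plus a heteroatom lone pair. 10 = 4(2)+2, so the system is aromatic and both rings count as aromatic (indole).
Ring H has only sp² ring atoms; a planar conformation would have a fully conjugated π system of 4 electrons. But 4 = 4(1), which is 4n not 4n+2, so ring H is not aromatic (cyclopentadienyl cation).
Aromatic: A, B, C, D, E, F, G. Total: 7.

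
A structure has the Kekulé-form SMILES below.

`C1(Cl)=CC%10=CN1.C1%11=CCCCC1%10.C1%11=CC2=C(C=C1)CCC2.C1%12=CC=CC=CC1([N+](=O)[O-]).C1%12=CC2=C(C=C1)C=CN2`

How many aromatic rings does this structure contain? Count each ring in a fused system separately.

4

The SMILES encodes a five-membered ring of four carbons and one nitrogen bearing a hydrogen, with two C=C double bonds; a six-membered carbon ring with one C=C double bond; a six-membered carbon ring with three alternating C=C double bonds, fused to a saturated five-membered carbon ring; a seven-membered carbon ring with three C=C double bonds and one sp³ carbon; a six-membered carbon ring with three alternating C=C double bonds, fused to a five-membered ring containing one N–H nitrogen and two C=C double bonds.
The 5-membered ring with one N–H is planar and fully conjugated; 2 ring double bonds (4 π electrons) plus a heteroatom lone pair (2) give 6 π electrons. That satisfies 4n+2 with n=1, so it is aromatic (pyrrole).
The 6-membered ring has four sp³ carbons, so it is not fully conjugated — not aromatic (cyclohexene).
The second 6-membered ring is fully conjugated (every ring atom contributes a p orbital); 3 ring double bonds give 6 π electrons. That satisfies 4n+2 with n=1, so it is aromatic (benzene ring).
The 5-membered ring has three sp³ carbons, so it is not fully conjugated — not aromatic (cyclopentane ring).
The 7-membered ring has one sp³ carbon, so it is not fully conjugated — not aromatic (cycloheptatriene).
The fused 6/5-membered bicyclic (with one N–H) is a single π system with 9 sp² atoms and 10 π electrons from ring double bonds plus a heteroatom lone pair. 10 = 4(2)+2, so the system is aromatic and both rings count as aromatic (indole).
4 of the 7 rings are aromatic. Total: 4.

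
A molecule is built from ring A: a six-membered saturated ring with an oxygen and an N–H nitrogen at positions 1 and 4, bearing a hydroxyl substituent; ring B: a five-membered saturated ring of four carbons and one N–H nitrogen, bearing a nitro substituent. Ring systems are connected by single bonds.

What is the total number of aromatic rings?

0

Ring A has only sp³ atoms, so it is not fully conjugated — not aromatic (morpholine).
Ring B has only sp³ atoms, so it is not fully conjugated — not aromatic (pyrrolidine).
No ring is aromatic. Total: 0.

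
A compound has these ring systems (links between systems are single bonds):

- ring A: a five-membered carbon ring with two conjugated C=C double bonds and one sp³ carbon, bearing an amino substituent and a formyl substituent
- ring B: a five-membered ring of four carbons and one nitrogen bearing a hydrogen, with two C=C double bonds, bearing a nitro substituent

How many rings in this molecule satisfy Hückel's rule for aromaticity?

1

Ring A has one sp³ carbon, so it is not fully conjugated — not aromatic (cyclopentadiene).
Ring B is fully conjugated (every ring atom contributes a p orbital); 2 ring double bonds (4 π electrons) plus a heteroatom lone pair (2) give 6 π electrons. That satisfies 4n+2 with n=1, so ring B is aromatic (pyrrole).
Aromatic: B. Total: 1.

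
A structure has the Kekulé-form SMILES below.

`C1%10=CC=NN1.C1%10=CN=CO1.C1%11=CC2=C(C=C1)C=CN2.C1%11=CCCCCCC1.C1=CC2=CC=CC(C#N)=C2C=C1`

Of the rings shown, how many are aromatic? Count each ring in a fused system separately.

The SMILES encodes a five-membered ring with two adjacent nitrogens (one bearing H, one in a double bond) and two double bonds; a five-membered ring with an oxygen at position 1 and a nitrogen at position 3 (in a C=N bond), with two double bonds; a six-membered carbon ring with three alternating C=C double bonds, fused to a five-membered ring containing one N–H nitrogen and two C=C double bonds; an eight-membered carbon ring with one C=C double bond; two fused six-membered carbon rings, each with three alternating C=C double bonds.
The 5-membered ring with two adjacent nitrogens (one N–H, one =N–) is fully conjugated (every ring atom contributes a p orbital); 2 ring double bonds (4 π electrons) plus a heteroatom lone pair (2) give 6 π electrons. 6 = 4(1)+2, so it is aromatic (pyrazole).
The 5-membered ring with one oxygen and one =N– has a continuous p-orbital overlap around the ring; 2 ring double bonds (4 π electrons) plus a heteroatom lone pair (2) give 6 π electrons. Since 6 = 4n+2 (n=1), it is aromatic (oxazole).
The fused 6/5-membered bicyclic (with one N–H) is a single π system with 9 sp² atoms and 10 π electrons from ring double bonds plus a heteroatom lone pair. 10 = 4(2)+2, so the system is aromatic and both rings count as aromatic (indole).
The 8-membered ring has six sp³ carbons, so it is not fully conjugated — not aromatic (cyclooctene).
The fused 6/6-membered bicyclic is a single π system with 10 sp² atoms and 10 π electrons from ring double bonds. 10 = 4(2)+2, so the system is aromatic and both rings count as aromatic (naphthalene).
6 of the 7 rings are aromatic. Total: 6.

6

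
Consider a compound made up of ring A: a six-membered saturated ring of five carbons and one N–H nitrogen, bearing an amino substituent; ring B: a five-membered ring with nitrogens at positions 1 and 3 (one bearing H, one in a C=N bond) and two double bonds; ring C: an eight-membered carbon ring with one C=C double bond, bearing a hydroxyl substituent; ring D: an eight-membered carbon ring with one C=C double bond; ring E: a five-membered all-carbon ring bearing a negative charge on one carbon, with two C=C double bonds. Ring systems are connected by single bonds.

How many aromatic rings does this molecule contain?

2

Ring A has only sp³ atoms, so it is not fully conjugated — not aromatic (piperidine).
Ring B is fully conjugated (every ring atom contributes a p orbital); 2 ring double bonds (4 π electrons) plus a heteroatom lone pair (2) give 6 π electrons. That satisfies 4n+2 with n=1, so ring B is aromatic (imidazole).
Ring C has six sp³ carbons, so it is not fully conjugated — not aromatic (cyclooctene).
Ring D has six sp³ carbons, so it is not fully conjugated — not aromatic (cyclooctene).
Ring E has a continuous p-orbital overlap around the ring; 2 ring double bonds (4 π electrons) plus the carbanion lone pair (2) give 6 π electrons. Since 6 = 4n+2 (n=1), ring E is aromatic (cyclopentadienyl anion).
Aromatic: B, E. Total: 2.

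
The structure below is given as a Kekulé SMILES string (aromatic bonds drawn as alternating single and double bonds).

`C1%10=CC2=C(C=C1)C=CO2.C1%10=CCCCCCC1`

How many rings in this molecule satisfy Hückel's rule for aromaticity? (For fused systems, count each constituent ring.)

The SMILES encodes a six-membered carbon ring with three alternating C=C double bonds, fused to a five-membered ring containing one oxygen and two C=C double bonds; an eight-membered carbon ring with one C=C double bond.
The fused 6/5-membered bicyclic (with one oxygen) is a single π system with 9 sp² atoms and 10 π electrons from ring double bonds plus a heteroatom lone pair. 10 = 4(2)+2, so the system is aromatic and both rings count as aromatic (benzofuran).
The 8-membered ring has six sp³ carbons, so it is not fully conjugated — not aromatic (cyclooctene).
2 of the 3 rings are aromatic. Total: 2.

2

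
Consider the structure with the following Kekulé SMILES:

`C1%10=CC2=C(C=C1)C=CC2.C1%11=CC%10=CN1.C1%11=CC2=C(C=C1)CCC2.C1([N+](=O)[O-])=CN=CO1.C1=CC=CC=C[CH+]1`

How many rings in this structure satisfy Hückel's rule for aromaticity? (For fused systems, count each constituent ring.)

The SMILES encodes a six-membered carbon ring with three alternating C=C double bonds, fused to a five-membered carbon ring containing one C=C double bond and one sp³ carbon; a five-membered ring of four carbons and one nitrogen bearing a hydrogen, with two C=C double bonds; a six-membered carbon ring with three alternating C=C double bonds, fused to a saturated five-membered carbon ring; a five-membered ring with an oxygen at position 1 and a nitrogen at position 3 (in a C=N bond), with two double bonds; a seven-membered all-carbon ring bearing a positive charge on one carbon, with three C=C double bonds.
The 6-membered ring is fully conjugated (every ring atom contributes a p orbital); 3 ring double bonds give 6 π electrons. 6 = 4(1)+2, so it is aromatic (benzene ring).
The 5-membered ring has one sp³ carbon, so it is not fully conjugated — not aromatic (cyclopentene ring).
The 5-membered ring with one N–H is planar and fully conjugated; 2 ring double bonds (4 π electrons) plus a heteroatom lone pair (2) give 6 π electrons. That satisfies 4n+2 with n=1, so it is aromatic (pyrrole).
The second 6-membered ring is fully conjugated (every ring atom contributes a p orbital); 3 ring double bonds give 6 π electrons. Since 6 = 4n+2 (n=1), it is aromatic (benzene ring).
The second 5-membered ring has three sp³ carbons, so it is not fully conjugated — not aromatic (cyclopentane ring).
The 5-membered ring with one oxygen and one =N– is planar and fully conjugated; 2 ring double bonds (4 π electrons) plus a heteroatom lone pair (2) give 6 π electrons. Since 6 = 4n+2 (n=1), it is aromatic (oxazole).
The 7-membered ring has a continuous p-orbital overlap around the ring; 3 ring double bonds (6 π electrons) plus the carbocation's empty p orbital (0, but keeps the ring conjugated) give 6 π electrons. That satisfies 4n+2 with n=1, so it is aromatic (tropylium cation).
5 of the 7 rings are aromatic. Total: 5.

5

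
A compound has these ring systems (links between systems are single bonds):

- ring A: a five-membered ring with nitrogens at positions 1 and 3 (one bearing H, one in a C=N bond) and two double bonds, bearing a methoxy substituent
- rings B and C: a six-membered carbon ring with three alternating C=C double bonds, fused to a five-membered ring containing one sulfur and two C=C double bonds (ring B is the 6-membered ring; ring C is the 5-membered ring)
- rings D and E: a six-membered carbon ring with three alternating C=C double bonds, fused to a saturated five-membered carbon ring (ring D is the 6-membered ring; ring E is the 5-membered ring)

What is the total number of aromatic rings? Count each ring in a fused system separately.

4

Ring A is planar and fully conjugated; 2 ring double bonds (4 π electrons) plus a heteroatom lone pair (2) give 6 π electrons. That satisfies 4n+2 with n=1, so ring A is aromatic (imidazole).
Rings B and C form a fused bicyclic system (with one sulfur) with 9 sp² atoms and 10 π electrons from ring double bonds plus a heteroatom lone pair. 10 = 4(2)+2, so the system is aromatic and both rings count as aromatic (benzothiophene).
Ring D is fully conjugated (every ring atom contributes a p orbital); 3 ring double bonds give 6 π electrons. Since 6 = 4n+2 (n=1), ring D is aromatic (benzene ring).
Ring E has three sp³ carbons, so it is not fully conjugated — not aromatic (cyclopentane ring).
Aromatic: A, B, C, D. Total: 4.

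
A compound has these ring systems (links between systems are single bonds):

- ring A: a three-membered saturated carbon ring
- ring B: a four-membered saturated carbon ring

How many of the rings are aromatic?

0

Ring A has only sp³ atoms, so it is not fully conjugated — not aromatic (cyclopropane).
Ring B has only sp³ atoms, so it is not fully conjugated — not aromatic (cyclobutane).
No ring is aromatic. Total: 0.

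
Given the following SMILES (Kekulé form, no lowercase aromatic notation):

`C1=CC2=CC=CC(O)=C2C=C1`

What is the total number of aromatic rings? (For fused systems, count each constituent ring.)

2

The SMILES encodes two fused six-membered carbon rings, each with three alternating C=C double bonds.
The fused 6/6-membered bicyclic is a single π system with 10 sp² atoms and 10 π electrons from ring double bonds. 10 = 4(2)+2, so the system is aromatic and both rings count as aromatic (naphthalene).
2 of the 2 rings are aromatic. Total: 2.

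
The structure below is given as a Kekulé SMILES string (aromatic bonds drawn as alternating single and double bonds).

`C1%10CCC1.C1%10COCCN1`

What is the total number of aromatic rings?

The SMILES encodes a four-membered saturated carbon ring; a six-membered saturated ring with an oxygen and an N–H nitrogen at positions 1 and 4.
The 4-membered ring has only sp³ atoms, so it is not fully conjugated — not aromatic (cyclobutane).
The 6-membered ring with one oxygen and one N–H (1,4) has only sp³ atoms, so it is not fully conjugated — not aromatic (morpholine).
None of the rings are aromatic. Total: 0.

0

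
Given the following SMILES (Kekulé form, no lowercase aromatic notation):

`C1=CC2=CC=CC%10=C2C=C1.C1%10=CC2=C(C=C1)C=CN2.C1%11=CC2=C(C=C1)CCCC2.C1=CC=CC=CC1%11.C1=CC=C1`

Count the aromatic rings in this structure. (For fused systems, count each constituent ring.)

5

The SMILES encodes two fused six-membered carbon rings, each with three alternating C=C double bonds; a six-membered carbon ring with three alternating C=C double bonds, fused to a five-membered ring containing one N–H nitrogen and two C=C double bonds; a six-membered carbon ring with three alternating C=C double bonds, fused to a saturated six-membered carbon ring; a seven-membered carbon ring with three C=C double bonds and one sp³ carbon; a four-membered carbon ring with two alternating C=C double bonds.
The fused 6/6-membered bicyclic is a single π system with 10 sp² atoms and 10 π electrons from ring double bonds. 10 = 4(2)+2, so the system is aromatic and both rings count as aromatic (naphthalene).
The fused 6/5-membered bicyclic (with one N–H) is a single π system with 9 sp² atoms and 10 π electrons from ring double bonds plus a heteroatom lone pair. 10 = 4(2)+2, so the system is aromatic and both rings count as aromatic (indole).
The 6-membered ring has a continuous p-orbital overlap around the ring; 3 ring double bonds give 6 π electrons. That satisfies 4n+2 with n=1, so it is aromatic (benzene ring).
The second 6-membered ring has four sp³ carbons, so it is not fully conjugated — not aromatic (cyclohexane ring).
The 7-membered ring has one sp³ carbon, so it is not fully conjugated — not aromatic (cycloheptatriene).
The 4-membered ring has only sp² ring atoms; a planar conformation would have a fully conjugated π system of 4 electrons. But 4 = 4(1), which is 4n not 4n+2, so it is not aromatic (cyclobutadiene) — cyclobutadiene is antiaromatic and distorts to a rectangle.
5 of the 8 rings are aromatic. Total: 5.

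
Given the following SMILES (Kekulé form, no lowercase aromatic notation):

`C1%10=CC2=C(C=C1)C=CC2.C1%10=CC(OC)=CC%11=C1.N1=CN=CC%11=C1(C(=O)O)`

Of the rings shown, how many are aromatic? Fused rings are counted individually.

The SMILES encodes a six-membered carbon ring with three alternating C=C double bonds, fused to a five-membered carbon ring containing one C=C double bond and one sp³ carbon; a six-membered carbon ring with three alternating C=C double bonds; a six-membered ring with nitrogens at positions 1 and 3 and three alternating double bonds.
The 6-membered ring is planar and fully conjugated; 3 ring double bonds give 6 π electrons. Since 6 = 4n+2 (n=1), it is aromatic (benzene ring).
The 5-membered ring has one sp³ carbon, so it is not fully conjugated — not aromatic (cyclopentene ring).
The second 6-membered ring is planar and fully conjugated; 3 ring double bonds give 6 π electrons. 6 = 4(1)+2, so it is aromatic (benzene).
The 6-membered ring with two nitrogens (1,3) is planar and fully conjugated; 3 ring double bonds give 6 π electrons. That satisfies 4n+2 with n=1, so it is aromatic (pyrimidine).
3 of the 4 rings are aromatic. Total: 3.

3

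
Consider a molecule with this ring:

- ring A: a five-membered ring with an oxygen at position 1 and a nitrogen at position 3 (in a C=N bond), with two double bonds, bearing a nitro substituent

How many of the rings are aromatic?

Ring A is planar and fully conjugated; 2 ring double bonds (4 π electrons) plus a heteroatom lone pair (2) give 6 π electrons. Since 6 = 4n+2 (n=1), ring A is aromatic (oxazole).

1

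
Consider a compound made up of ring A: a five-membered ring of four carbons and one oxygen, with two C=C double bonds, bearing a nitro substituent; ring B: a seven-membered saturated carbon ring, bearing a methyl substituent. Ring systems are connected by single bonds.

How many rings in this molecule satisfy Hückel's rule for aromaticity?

Ring A has a continuous p-orbital overlap around the ring; 2 ring double bonds (4 π electrons) plus a heteroatom lone pair (2) give 6 π electrons. That satisfies 4n+2 with n=1, so ring A is aromatic (furan).
Ring B has only sp³ atoms, so it is not fully conjugated — not aromatic (cycloheptane).
Aromatic: A. Total: 1.

1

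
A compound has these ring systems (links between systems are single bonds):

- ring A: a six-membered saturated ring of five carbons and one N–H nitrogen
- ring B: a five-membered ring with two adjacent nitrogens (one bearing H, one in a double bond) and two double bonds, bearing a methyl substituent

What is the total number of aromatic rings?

Ring A has only sp³ atoms, so it is not fully conjugated — not aromatic (piperidine).
Ring B has a continuous p-orbital overlap around the ring; 2 ring double bonds (4 π electrons) plus a heteroatom lone pair (2) give 6 π electrons. That satisfies 4n+2 with n=1, so ring B is aromatic (pyrazole).
Aromatic: B. Total: 1.

1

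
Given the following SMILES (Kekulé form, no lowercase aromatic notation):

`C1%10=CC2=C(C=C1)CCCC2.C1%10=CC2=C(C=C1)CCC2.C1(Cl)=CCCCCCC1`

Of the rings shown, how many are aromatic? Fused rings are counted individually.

2

The SMILES encodes a six-membered carbon ring with three alternating C=C double bonds, fused to a saturated six-membered carbon ring; a six-membered carbon ring with three alternating C=C double bonds, fused to a saturated five-membered carbon ring; an eight-membered carbon ring with one C=C double bond.
The 6-membered ring has a continuous p-orbital overlap around the ring; 3 ring double bonds give 6 π electrons. 6 = 4(1)+2, so it is aromatic (benzene ring).
The second 6-membered ring has four sp³ carbons, so it is not fully conjugated — not aromatic (cyclohexane ring).
The third 6-membered ring is planar and fully conjugated; 3 ring double bonds give 6 π electrons. 6 = 4(1)+2, so it is aromatic (benzene ring).
The 5-membered ring has three sp³ carbons, so it is not fully conjugated — not aromatic (cyclopentane ring).
The 8-membered ring has six sp³ carbons, so it is not fully conjugated — not aromatic (cyclooctene).
2 of the 5 rings are aromatic. Total: 2.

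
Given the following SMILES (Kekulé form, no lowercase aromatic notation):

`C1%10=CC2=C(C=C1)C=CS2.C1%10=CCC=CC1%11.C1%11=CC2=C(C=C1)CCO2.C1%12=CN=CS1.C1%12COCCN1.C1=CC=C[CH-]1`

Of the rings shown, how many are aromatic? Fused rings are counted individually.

5

The SMILES encodes a six-membered carbon ring with three alternating C=C double bonds, fused to a five-membered ring containing one sulfur and two C=C double bonds; a six-membered carbon ring with two isolated C=C double bonds and two sp³ carbons; a six-membered carbon ring with three alternating C=C double bonds, fused to a five-membered ring containing one oxygen and two sp³ carbons; a five-membered ring with a sulfur at position 1 and a nitrogen at position 3 (in a C=N bond), with two double bonds; a six-membered saturated ring with an oxygen and an N–H nitrogen at positions 1 and 4; a five-membered all-carbon ring bearing a negative charge on one carbon, with two C=C double bonds.
The fused 6/5-membered bicyclic (with one sulfur) is a single π system with 9 sp² atoms and 10 π electrons from ring double bonds plus a heteroatom lone pair. 10 = 4(2)+2, so the system is aromatic and both rings count as aromatic (benzothiophene).
The 6-membered ring has two sp³ carbons, so it is not fully conjugated — not aromatic (1,4-cyclohexadiene).
The second 6-membered ring is fully conjugated (every ring atom contributes a p orbital); 3 ring double bonds give 6 π electrons. That satisfies 4n+2 with n=1, so it is aromatic (benzene ring).
The 5-membered ring with one oxygen has two sp³ carbons, so it is not fully conjugated — not aromatic (oxolane ring).
The 5-membered ring with one sulfur and one =N– is fully conjugated (every ring atom contributes a p orbital); 2 ring double bonds (4 π electrons) plus a heteroatom lone pair (2) give 6 π electrons. Since 6 = 4n+2 (n=1), it is aromatic (thiazole).
The 6-membered ring with one oxygen and one N–H (1,4) has only sp³ atoms, so it is not fully conjugated — not aromatic (morpholine).
The 5-membered ring is fully conjugated (every ring atom contributes a p orbital); 2 ring double bonds (4 π electrons) plus the carbanion lone pair (2) give 6 π electrons. Since 6 = 4n+2 (n=1), it is aromatic (cyclopentadienyl anion).
5 of the 8 rings are aromatic. Total: 5.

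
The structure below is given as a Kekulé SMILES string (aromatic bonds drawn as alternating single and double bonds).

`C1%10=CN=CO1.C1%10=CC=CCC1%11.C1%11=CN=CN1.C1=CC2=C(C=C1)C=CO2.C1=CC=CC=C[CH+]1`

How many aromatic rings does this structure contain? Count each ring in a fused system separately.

The SMILES encodes a five-membered ring with an oxygen at position 1 and a nitrogen at position 3 (in a C=N bond), with two double bonds; a six-membered carbon ring with two conjugated C=C double bonds and two sp³ carbons; a five-membered ring with nitrogens at positions 1 and 3 (one bearing H, one in a C=N bond) and two double bonds; a six-membered carbon ring with three alternating C=C double bonds, fused to a five-membered ring containing one oxygen and two C=C double bonds; a seven-membered all-carbon ring bearing a positive charge on one carbon, with three C=C double bonds.
The 5-membered ring with one oxygen and one =N– is planar and fully conjugated; 2 ring double bonds (4 π electrons) plus a heteroatom lone pair (2) give 6 π electrons. Since 6 = 4n+2 (n=1), it is aromatic (oxazole).
The 6-membered ring has two sp³ carbons, so it is not fully conjugated — not aromatic (1,3-cyclohexadiene).
The 5-membered ring with two nitrogens (one N–H, one =N–) is fully conjugated (every ring atom contributes a p orbital); 2 ring double bonds (4 π electrons) plus a heteroatom lone pair (2) give 6 π electrons. That satisfies 4n+2 with n=1, so it is aromatic (imidazole).
The fused 6/5-membered bicyclic (with one oxygen) is a single π system with 9 sp² atoms and 10 π electrons from ring double bonds plus a heteroatom lone pair. 10 = 4(2)+2, so the system is aromatic and both rings count as aromatic (benzofuran).
The 7-membered ring has a continuous p-orbital overlap around the ring; 3 ring double bonds (6 π electrons) plus the carbocation's empty p orbital (0, but keeps the ring conjugated) give 6 π electrons. That satisfies 4n+2 with n=1, so it is aromatic (tropylium cation).
5 of the 6 rings are aromatic. Total: 5.

5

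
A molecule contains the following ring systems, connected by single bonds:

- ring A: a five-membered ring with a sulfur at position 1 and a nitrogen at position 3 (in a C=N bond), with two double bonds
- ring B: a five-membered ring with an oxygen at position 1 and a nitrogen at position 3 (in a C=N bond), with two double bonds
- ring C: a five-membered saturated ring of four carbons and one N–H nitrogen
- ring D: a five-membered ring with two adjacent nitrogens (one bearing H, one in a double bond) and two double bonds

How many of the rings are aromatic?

3

Ring A is planar and fully conjugated; 2 ring double bonds (4 π electrons) plus a heteroatom lone pair (2) give 6 π electrons. 6 = 4(1)+2, so ring A is aromatic (thiazole).
Ring B is planar and fully conjugated; 2 ring double bonds (4 π electrons) plus a heteroatom lone pair (2) give 6 π electrons. Since 6 = 4n+2 (n=1), ring B is aromatic (oxazole).
Ring C has only sp³ atoms, so it is not fully conjugated — not aromatic (pyrrolidine).
Ring D is planar and fully conjugated; 2 ring double bonds (4 π electrons) plus a heteroatom lone pair (2) give 6 π electrons. That satisfies 4n+2 with n=1, so ring D is aromatic (pyrazole).
Aromatic: A, B, D. Total: 3.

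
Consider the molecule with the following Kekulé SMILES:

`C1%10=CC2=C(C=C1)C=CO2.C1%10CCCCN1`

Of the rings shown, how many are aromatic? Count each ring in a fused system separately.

The SMILES encodes a six-membered carbon ring with three alternating C=C double bonds, fused to a five-membered ring containing one oxygen and two C=C double bonds; a six-membered saturated ring of five carbons and one N–H nitrogen.
The fused 6/5-membered bicyclic (with one oxygen) is a single π system with 9 sp² atoms and 10 π electrons from ring double bonds plus a heteroatom lone pair. 10 = 4(2)+2, so the system is aromatic and both rings count as aromatic (benzofuran).
The 6-membered ring with one N–H has only sp³ atoms, so it is not fully conjugated — not aromatic (piperidine).
2 of the 3 rings are aromatic. Total: 2.

2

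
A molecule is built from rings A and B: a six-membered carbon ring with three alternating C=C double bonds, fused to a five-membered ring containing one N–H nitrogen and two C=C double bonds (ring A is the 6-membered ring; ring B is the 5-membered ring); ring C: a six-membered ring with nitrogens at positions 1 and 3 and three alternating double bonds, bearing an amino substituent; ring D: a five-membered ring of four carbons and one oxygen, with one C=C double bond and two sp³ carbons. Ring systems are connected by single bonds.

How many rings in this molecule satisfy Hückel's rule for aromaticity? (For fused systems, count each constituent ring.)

Rings A and B form a fused bicyclic system (with one N–H) with 9 sp² atoms and 10 π electrons from ring double bonds plus a heteroatom lone pair. 10 = 4(2)+2, so the system is aromatic and both rings count as aromatic (indole).
Ring C has a continuous p-orbital overlap around the ring; 3 ring double bonds give 6 π electrons. Since 6 = 4n+2 (n=1), ring C is aromatic (pyrimidine).
Ring D has two sp³ carbons, so it is not fully conjugated — not aromatic (2,3-dihydrofuran).
Aromatic: A, B, C. Total: 3.

3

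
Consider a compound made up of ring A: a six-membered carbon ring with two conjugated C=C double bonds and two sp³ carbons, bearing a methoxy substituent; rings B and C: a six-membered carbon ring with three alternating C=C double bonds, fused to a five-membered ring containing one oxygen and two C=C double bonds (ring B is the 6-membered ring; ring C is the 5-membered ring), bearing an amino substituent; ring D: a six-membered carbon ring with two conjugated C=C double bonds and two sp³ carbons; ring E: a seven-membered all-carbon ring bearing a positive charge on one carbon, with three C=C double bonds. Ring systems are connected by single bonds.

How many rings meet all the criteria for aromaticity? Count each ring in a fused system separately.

Ring A has two sp³ carbons, so it is not fully conjugated — not aromatic (1,3-cyclohexadiene).
Rings B and C form a fused bicyclic system (with one oxygen) with 9 sp² atoms and 10 π electrons from ring double bonds plus a heteroatom lone pair. 10 = 4(2)+2, so the system is aromatic and both rings count as aromatic (benzofuran).
Ring D has two sp³ carbons, so it is not fully conjugated — not aromatic (1,3-cyclohexadiene).
Ring E is fully conjugated (every ring atom contributes a p orbital); 3 ring double bonds (6 π electrons) plus the carbocation's empty p orbital (0, but keeps the ring conjugated) give 6 π electrons. 6 = 4(1)+2, so ring E is aromatic (tropylium cation).
Aromatic: B, C, E. Total: 3.

3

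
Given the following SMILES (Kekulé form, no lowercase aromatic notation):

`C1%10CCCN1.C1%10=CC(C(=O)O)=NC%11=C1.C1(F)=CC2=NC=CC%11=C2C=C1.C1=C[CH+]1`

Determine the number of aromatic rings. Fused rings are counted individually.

The SMILES encodes a five-membered saturated ring of four carbons and one N–H nitrogen; a six-membered ring of five carbons and one nitrogen with three alternating double bonds; two fused six-membered rings, each with three alternating double bonds; one ring is all carbon and the other has one ring nitrogen; a three-membered all-carbon ring bearing a positive charge on one carbon, with one C=C double bond.
The 5-membered ring with one N–H has only sp³ atoms, so it is not fully conjugated — not aromatic (pyrrolidine).
The 6-membered ring with one nitrogen is fully conjugated (every ring atom contributes a p orbital); 3 ring double bonds give 6 π electrons. That satisfies 4n+2 with n=1, so it is aromatic (pyridine).
The fused 6/6-membered bicyclic (with one nitrogen) is a single π system with 10 sp² atoms and 10 π electrons from ring double bonds. 10 = 4(2)+2, so the system is aromatic and both rings count as aromatic (quinoline).
The 3-membered ring is planar and fully conjugated; 1 ring double bond (2 π electrons) plus the carbocation's empty p orbital (0, but keeps the ring conjugated) give 2 π electrons. Since 2 = 4n+2 (n=0), it is aromatic (cyclopropenyl cation).
4 of the 5 rings are aromatic. Total: 4.

4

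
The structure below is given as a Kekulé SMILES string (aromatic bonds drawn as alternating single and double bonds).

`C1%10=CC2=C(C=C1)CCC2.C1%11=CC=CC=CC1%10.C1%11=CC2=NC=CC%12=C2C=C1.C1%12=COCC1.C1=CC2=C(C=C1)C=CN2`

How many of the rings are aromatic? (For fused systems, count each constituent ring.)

The SMILES encodes a six-membered carbon ring with three alternating C=C double bonds, fused to a saturated five-membered carbon ring; a seven-membered carbon ring with three C=C double bonds and one sp³ carbon; two fused six-membered rings, each with three alternating double bonds; one ring is all carbon and the other has one ring nitrogen; a five-membered ring of four carbons and one oxygen, with one C=C double bond and two sp³ carbons; a six-membered carbon ring with three alternating C=C double bonds, fused to a five-membered ring containing one N–H nitrogen and two C=C double bonds.
The 6-membered ring is planar and fully conjugated; 3 ring double bonds give 6 π electrons. 6 = 4(1)+2, so it is aromatic (benzene ring).
The 5-membered ring has three sp³ carbons, so it is not fully conjugated — not aromatic (cyclopentane ring).
The 7-membered ring has one sp³ carbon, so it is not fully conjugated — not aromatic (cycloheptatriene).
The fused 6/6-membered bicyclic (with one nitrogen) is a single π system with 10 sp² atoms and 10 π electrons from ring double bonds. 10 = 4(2)+2, so the system is aromatic and both rings count as aromatic (quinoline).
The 5-membered ring with one oxygen has two sp³ carbons, so it is not fully conjugated — not aromatic (2,3-dihydrofuran).
The fused 6/5-membered bicyclic (with one N–H) is a single π system with 9 sp² atoms and 10 π electrons from ring double bonds plus a heteroatom lone pair. 10 = 4(2)+2, so the system is aromatic and both rings count as aromatic (indole).
5 of the 8 rings are aromatic. Total: 5.

5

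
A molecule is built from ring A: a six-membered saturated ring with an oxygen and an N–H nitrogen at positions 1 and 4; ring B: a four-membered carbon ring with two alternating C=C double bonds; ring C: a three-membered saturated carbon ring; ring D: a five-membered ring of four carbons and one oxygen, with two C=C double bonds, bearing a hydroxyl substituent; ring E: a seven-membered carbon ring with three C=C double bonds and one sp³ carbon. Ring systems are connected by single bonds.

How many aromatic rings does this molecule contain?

1

Ring A has only sp³ atoms, so it is not fully conjugated — not aromatic (morpholine).
Ring B has only sp² ring atoms; a planar conformation would have a fully conjugated π system of 4 electrons. But 4 = 4(1), which is 4n not 4n+2, so ring B is not aromatic (cyclobutadiene) — cyclobutadiene is antiaromatic and distorts to a rectangle.
Ring C has only sp³ atoms, so it is not fully conjugated — not aromatic (cyclopropane).
Ring D is planar and fully conjugated; 2 ring double bonds (4 π electrons) plus a heteroatom lone pair (2) give 6 π electrons. 6 = 4(1)+2, so ring D is aromatic (furan).
Ring E has one sp³ carbon, so it is not fully conjugated — not aromatic (cycloheptatriene).
Aromatic: D. Total: 1.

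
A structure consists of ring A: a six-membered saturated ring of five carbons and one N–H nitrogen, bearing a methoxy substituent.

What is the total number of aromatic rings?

Ring A has only sp³ atoms, so it is not fully conjugated — not aromatic (piperidine).

0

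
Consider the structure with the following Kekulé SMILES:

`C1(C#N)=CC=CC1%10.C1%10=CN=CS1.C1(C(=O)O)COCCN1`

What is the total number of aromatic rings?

1

The SMILES encodes a five-membered carbon ring with two conjugated C=C double bonds and one sp³ carbon; a five-membered ring with a sulfur at position 1 and a nitrogen at position 3 (in a C=N bond), with two double bonds; a six-membered saturated ring with an oxygen and an N–H nitrogen at positions 1 and 4.
The 5-membered ring has one sp³ carbon, so it is not fully conjugated — not aromatic (cyclopentadiene).
The 5-membered ring with one sulfur and one =N– has a continuous p-orbital overlap around the ring; 2 ring double bonds (4 π electrons) plus a heteroatom lone pair (2) give 6 π electrons. Since 6 = 4n+2 (n=1), it is aromatic (thiazole).
The 6-membered ring with one oxygen and one N–H (1,4) has only sp³ atoms, so it is not fully conjugated — not aromatic (morpholine).
1 of the 3 rings is aromatic. Total: 1.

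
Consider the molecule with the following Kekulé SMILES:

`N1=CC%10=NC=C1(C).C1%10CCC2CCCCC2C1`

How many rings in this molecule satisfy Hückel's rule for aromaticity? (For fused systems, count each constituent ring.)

1

The SMILES encodes a six-membered ring with nitrogens at positions 1 and 4 and three alternating double bonds; two fused six-membered saturated carbon rings.
The 6-membered ring with two nitrogens (1,4) has a continuous p-orbital overlap around the ring; 3 ring double bonds give 6 π electrons. That satisfies 4n+2 with n=1, so it is aromatic (pyrazine).
The 6-membered ring has only sp³ atoms, so it is not fully conjugated — not aromatic (cyclohexane ring).
The second 6-membered ring has only sp³ atoms, so it is not fully conjugated — not aromatic (cyclohexane ring).
1 of the 3 rings is aromatic. Total: 1.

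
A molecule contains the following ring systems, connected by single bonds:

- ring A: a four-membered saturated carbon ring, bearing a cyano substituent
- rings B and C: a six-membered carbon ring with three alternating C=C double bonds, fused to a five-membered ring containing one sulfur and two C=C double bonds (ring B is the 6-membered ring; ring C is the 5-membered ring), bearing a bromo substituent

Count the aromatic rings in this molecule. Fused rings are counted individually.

2

Ring A has only sp³ atoms, so it is not fully conjugated — not aromatic (cyclobutane).
Rings B and C form a fused bicyclic system (with one sulfur) with 9 sp² atoms and 10 π electrons from ring double bonds plus a heteroatom lone pair. 10 = 4(2)+2, so the system is aromatic and both rings count as aromatic (benzothiophene).
Aromatic: B, C. Total: 2.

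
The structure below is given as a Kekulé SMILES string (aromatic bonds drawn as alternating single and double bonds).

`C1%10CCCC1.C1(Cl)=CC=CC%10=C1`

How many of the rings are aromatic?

1

The SMILES encodes a five-membered saturated carbon ring; a six-membered carbon ring with three alternating C=C double bonds.
The 5-membered ring has only sp³ atoms, so it is not fully conjugated — not aromatic (cyclopentane).
The 6-membered ring has a continuous p-orbital overlap around the ring; 3 ring double bonds give 6 π electrons. That satisfies 4n+2 with n=1, so it is aromatic (benzene).
1 of the 2 rings is aromatic. Total: 1.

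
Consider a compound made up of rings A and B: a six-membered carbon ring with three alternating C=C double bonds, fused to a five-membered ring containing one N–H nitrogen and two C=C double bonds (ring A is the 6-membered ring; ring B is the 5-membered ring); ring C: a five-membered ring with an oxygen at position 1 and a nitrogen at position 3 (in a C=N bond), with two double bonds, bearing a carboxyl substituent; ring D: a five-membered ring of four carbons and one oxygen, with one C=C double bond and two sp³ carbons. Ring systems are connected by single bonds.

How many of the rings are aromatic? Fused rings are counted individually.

3

Rings A and B form a fused bicyclic system (with one N–H) with 9 sp² atoms and 10 π electrons from ring double bonds plus a heteroatom lone pair. 10 = 4(2)+2, so the system is aromatic and both rings count as aromatic (indole).
Ring C has a continuous p-orbital overlap around the ring; 2 ring double bonds (4 π electrons) plus a heteroatom lone pair (2) give 6 π electrons. 6 = 4(1)+2, so ring C is aromatic (oxazole).
Ring D has two sp³ carbons, so it is not fully conjugated — not aromatic (2,3-dihydrofuran).
Aromatic: A, B, C. Total: 3.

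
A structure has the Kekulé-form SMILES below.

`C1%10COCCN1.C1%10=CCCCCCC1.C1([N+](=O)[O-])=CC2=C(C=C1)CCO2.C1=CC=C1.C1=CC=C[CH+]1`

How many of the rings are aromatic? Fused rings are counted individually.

1

The SMILES encodes a six-membered saturated ring with an oxygen and an N–H nitrogen at positions 1 and 4; an eight-membered carbon ring with one C=C double bond; a six-membered carbon ring with three alternating C=C double bonds, fused to a five-membered ring containing one oxygen and two sp³ carbons; a four-membered carbon ring with two alternating C=C double bonds; a five-membered all-carbon ring bearing a positive charge on one carbon, with two C=C double bonds.
The 6-membered ring with one oxygen and one N–H (1,4) has only sp³ atoms, so it is not fully conjugated — not aromatic (morpholine).
The 8-membered ring has six sp³ carbons, so it is not fully conjugated — not aromatic (cyclooctene).
The 6-membered ring has a continuous p-orbital overlap around the ring; 3 ring double bonds give 6 π electrons. That satisfies 4n+2 with n=1, so it is aromatic (benzene ring).
The 5-membered ring with one oxygen has two sp³ carbons, so it is not fully conjugated — not aromatic (oxolane ring).
The 4-membered ring has only sp² ring atoms; a planar conformation would have a fully conjugated π system of 4 electrons. But 4 = 4(1), which is 4n not 4n+2, so it is not aromatic (cyclobutadiene) — cyclobutadiene is antiaromatic and distorts to a rectangle.
The 5-membered ring has only sp² ring atoms; a planar conformation would have a fully conjugated π system of 4 electrons. But 4 = 4(1), which is 4n not 4n+2, so it is not aromatic (cyclopentadienyl cation).
1 of the 6 rings is aromatic. Total: 1.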